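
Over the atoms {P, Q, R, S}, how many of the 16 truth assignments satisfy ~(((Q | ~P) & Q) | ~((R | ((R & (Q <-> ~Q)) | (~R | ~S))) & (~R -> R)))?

4

Initial set: {T ~(((Q | ~P) & Q) | ~((R | ((R & (Q <-> ~Q)) | (~R | ~S))) & (~R -> R)))}.
T ~(((Q | ~P) & Q) | ~((R | ((R & (Q <-> ~Q)) | (~R | ~S))) & (~R -> R))): α-rule — add F ((Q | ~P) & Q), F ~((R | ((R & (Q <-> ~Q)) | (~R | ~S))) & (~R -> R)).
F ~((R | ((R & (Q <-> ~Q)) | (~R | ~S))) & (~R -> R)): α-rule — add T (R | ((R & (Q <-> ~Q)) | (~R | ~S))), T (~R -> R).
F ((Q | ~P) & Q): β-rule — branch into F (Q | ~P)  //  F Q.
  branch 1 (add F (Q | ~P)):
    F (Q | ~P): α-rule — add F Q, F ~P.
    T (R | ((R & (Q <-> ~Q)) | (~R | ~S))): β-rule — branch into T R  //  T ((R & (Q <-> ~Q)) | (~R | ~S)).
      branch 1.1 (add T R):
        T (~R -> R): β-rule — branch into F ~R  //  T R.
          branch 1.1.1 (add F ~R):
            ○ open, literals {P=true, Q=false, R=true}.
          branch 1.1.2 (add T R):
            ○ open, literals {P=true, Q=false, R=true}.
      branch 1.2 (add T ((R & (Q <-> ~Q)) | (~R | ~S))):
        T (~R -> R): β-rule — branch into F ~R  //  T R.
          branch 1.2.1 (add F ~R):
            T ((R & (Q <-> ~Q)) | (~R | ~S)): β-rule — branch into T (R & (Q <-> ~Q))  //  T (~R | ~S).
              branch 1.2.1.1 (add T (R & (Q <-> ~Q))):
                T (R & (Q <-> ~Q)): α-rule — add T R, T (Q <-> ~Q).
                T (Q <-> ~Q): β-rule — branch into T Q, T ~Q  //  F Q, F ~Q.
                  branch 1.2.1.1.1 (add T Q, T ~Q):
                    × closes — contains both Q and ~Q.
                  branch 1.2.1.1.2 (add F Q, F ~Q):
                    × closes — contains both Q and ~Q.
              branch 1.2.1.2 (add T (~R | ~S)):
                T (~R | ~S): β-rule — branch into T ~R  //  T ~S.
                  branch 1.2.1.2.1 (add T ~R):
                    × closes — contains both R and ~R.
                  branch 1.2.1.2.2 (add T ~S):
                    ○ open, literals {P=true, Q=false, R=true, S=false}.
          branch 1.2.2 (add T R):
            T ((R & (Q <-> ~Q)) | (~R | ~S)): β-rule — branch into T (R & (Q <-> ~Q))  //  T (~R | ~S).
              branch 1.2.2.1 (add T (R & (Q <-> ~Q))):
                T (R & (Q <-> ~Q)): α-rule — add T R, T (Q <-> ~Q).
                T (Q <-> ~Q): β-rule — branch into T Q, T ~Q  //  F Q, F ~Q.
                  branch 1.2.2.1.1 (add T Q, T ~Q):
                    × closes — contains both Q and ~Q.
                  branch 1.2.2.1.2 (add F Q, F ~Q):
                    × closes — contains both Q and ~Q.
              branch 1.2.2.2 (add T (~R | ~S)):
                T (~R | ~S): β-rule — branch into T ~R  //  T ~S.
                  branch 1.2.2.2.1 (add T ~R):
                    × closes — contains both R and ~R.
                  branch 1.2.2.2.2 (add T ~S):
                    ○ open, literals {P=true, Q=false, R=true, S=false}.
  branch 2 (add F Q):
    T (R | ((R & (Q <-> ~Q)) | (~R | ~S))): β-rule — branch into T R  //  T ((R & (Q <-> ~Q)) | (~R | ~S)).
      branch 2.1 (add T R):
        T (~R -> R): β-rule — branch into F ~R  //  T R.
          branch 2.1.1 (add F ~R):
            ○ open, literals {Q=false, R=true}.
          branch 2.1.2 (add T R):
            ○ open, literals {Q=false, R=true}.
      branch 2.2 (add T ((R & (Q <-> ~Q)) | (~R | ~S))):
        T (~R -> R): β-rule — branch into F ~R  //  T R.
          branch 2.2.1 (add F ~R):
            T ((R & (Q <-> ~Q)) | (~R | ~S)): β-rule — branch into T (R & (Q <-> ~Q))  //  T (~R | ~S).
              branch 2.2.1.1 (add T (R & (Q <-> ~Q))):
                T (R & (Q <-> ~Q)): α-rule — add T R, T (Q <-> ~Q).
                T (Q <-> ~Q): β-rule — branch into T Q, T ~Q  //  F Q, F ~Q.
                  branch 2.2.1.1.1 (add T Q, T ~Q):
                    × closes — contains both Q and ~Q.
                  branch 2.2.1.1.2 (add F Q, F ~Q):
                    × closes — contains both Q and ~Q.
              branch 2.2.1.2 (add T (~R | ~S)):
                T (~R | ~S): β-rule — branch into T ~R  //  T ~S.
                  branch 2.2.1.2.1 (add T ~R):
                    × closes — contains both R and ~R.
                  branch 2.2.1.2.2 (add T ~S):
                    ○ open, literals {Q=false, R=true, S=false}.
          branch 2.2.2 (add T R):
            T ((R & (Q <-> ~Q)) | (~R | ~S)): β-rule — branch into T (R & (Q <-> ~Q))  //  T (~R | ~S).
              branch 2.2.2.1 (add T (R & (Q <-> ~Q))):
                T (R & (Q <-> ~Q)): α-rule — add T R, T (Q <-> ~Q).
                T (Q <-> ~Q): β-rule — branch into T Q, T ~Q  //  F Q, F ~Q.
                  branch 2.2.2.1.1 (add T Q, T ~Q):
                    × closes — contains both Q and ~Q.
                  branch 2.2.2.1.2 (add F Q, F ~Q):
                    × closes — contains both Q and ~Q.
              branch 2.2.2.2 (add T (~R | ~S)):
                T (~R | ~S): β-rule — branch into T ~R  //  T ~S.
                  branch 2.2.2.2.1 (add T ~R):
                    × closes — contains both R and ~R.
                  branch 2.2.2.2.2 (add T ~S):
                    ○ open, literals {Q=false, R=true, S=false}.
12 branches closed, 8 open.
Each open branch fixes some atoms; the unmentioned ones are free. Counting distinct full assignments: branch {P=true, Q=false, R=true} (S) contributes 2 new; branch {P=true, Q=false, R=true} (S) contributes 0 new; branch {P=true, Q=false, R=true, S=false} (none free) contributes 0 new; branch {P=true, Q=false, R=true, S=false} (none free) contributes 0 new; branch {Q=false, R=true} (P, S) contributes 2 new; branch {Q=false, R=true} (P, S) contributes 0 new; branch {Q=false, R=true, S=false} (P) contributes 0 new; branch {Q=false, R=true, S=false} (P) contributes 0 new. Total: 4.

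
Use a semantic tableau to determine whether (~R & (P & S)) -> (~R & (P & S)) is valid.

Assume the negation and expand:
Initial set: {F ((~R & (P & S)) -> (~R & (P & S)))}.
F ((~R & (P & S)) -> (~R & (P & S))): α-rule — add T (~R & (P & S)), F (~R & (P & S)).
T (~R & (P & S)): α-rule — add T ~R, T (P & S).
T (P & S): α-rule — add T P, T S.
F (~R & (P & S)): β-rule — branch into F ~R  //  F (P & S).
  branch 1 (add F ~R):
    × closes — contains both R and ~R.
  branch 2 (add F (P & S)):
    F (P & S): β-rule — branch into F P  //  F S.
      branch 2.1 (add F P):
        × closes — contains both P and ~P.
      branch 2.2 (add F S):
        × closes — contains both S and ~S.
All 3 branches close.
Every branch closed, so the negation is unsatisfiable and the formula is valid.

Valid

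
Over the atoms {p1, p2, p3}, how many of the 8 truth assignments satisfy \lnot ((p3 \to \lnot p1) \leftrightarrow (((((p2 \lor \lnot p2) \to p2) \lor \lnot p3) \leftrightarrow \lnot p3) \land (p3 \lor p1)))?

4

Initial set: {\lnot ((p3 \to \lnot p1) \leftrightarrow (((((p2 \lor \lnot p2) \to p2) \lor \lnot p3) \leftrightarrow \lnot p3) \land (p3 \lor p1)))}.
\lnot ((p3 \to \lnot p1) \leftrightarrow (((((p2 \lor \lnot p2) \to p2) \lor \lnot p3) \leftrightarrow \lnot p3) \land (p3 \lor p1))): β-rule — branch into (p3 \to \lnot p1), \lnot (((((p2 \lor \lnot p2) \to p2) \lor \lnot p3) \leftrightarrow \lnot p3) \land (p3 \lor p1))  //  \lnot (p3 \to \lnot p1), (((((p2 \lor \lnot p2) \to p2) \lor \lnot p3) \leftrightarrow \lnot p3) \land (p3 \lor p1)).
  branch 1 (add (p3 \to \lnot p1), \lnot (((((p2 \lor \lnot p2) \to p2) \lor \lnot p3) \leftrightarrow \lnot p3) \land (p3 \lor p1))):
    (p3 \to \lnot p1): β-rule — branch into \lnot p3  //  \lnot p1.
      branch 1.1 (add \lnot p3):
        \lnot (((((p2 \lor \lnot p2) \to p2) \lor \lnot p3) \leftrightarrow \lnot p3) \land (p3 \lor p1)): β-rule — branch into \lnot ((((p2 \lor \lnot p2) \to p2) \lor \lnot p3) \leftrightarrow \lnot p3)  //  \lnot (p3 \lor p1).
          branch 1.1.1 (add \lnot ((((p2 \lor \lnot p2) \to p2) \lor \lnot p3) \leftrightarrow \lnot p3)):
            \lnot ((((p2 \lor \lnot p2) \to p2) \lor \lnot p3) \leftrightarrow \lnot p3): β-rule — branch into (((p2 \lor \lnot p2) \to p2) \lor \lnot p3), \lnot \lnot p3  //  \lnot (((p2 \lor \lnot p2) \to p2) \lor \lnot p3), \lnot p3.
              branch 1.1.1.1 (add (((p2 \lor \lnot p2) \to p2) \lor \lnot p3), \lnot \lnot p3):
                × closes — contains both p3 and \lnot p3.
              branch 1.1.1.2 (add \lnot (((p2 \lor \lnot p2) \to p2) \lor \lnot p3), \lnot p3):
                \lnot (((p2 \lor \lnot p2) \to p2) \lor \lnot p3): α-rule — add \lnot ((p2 \lor \lnot p2) \to p2), \lnot \lnot p3.
                × closes — contains both p3 and \lnot p3.
          branch 1.1.2 (add \lnot (p3 \lor p1)):
            \lnot (p3 \lor p1): α-rule — add \lnot p3, \lnot p1.
            ○ open, literals {p1=0, p3=0}.
      branch 1.2 (add \lnot p1):
        \lnot (((((p2 \lor \lnot p2) \to p2) \lor \lnot p3) \leftrightarrow \lnot p3) \land (p3 \lor p1)): β-rule — branch into \lnot ((((p2 \lor \lnot p2) \to p2) \lor \lnot p3) \leftrightarrow \lnot p3)  //  \lnot (p3 \lor p1).
          branch 1.2.1 (add \lnot ((((p2 \lor \lnot p2) \to p2) \lor \lnot p3) \leftrightarrow \lnot p3)):
            \lnot ((((p2 \lor \lnot p2) \to p2) \lor \lnot p3) \leftrightarrow \lnot p3): β-rule — branch into (((p2 \lor \lnot p2) \to p2) \lor \lnot p3), \lnot \lnot p3  //  \lnot (((p2 \lor \lnot p2) \to p2) \lor \lnot p3), \lnot p3.
              branch 1.2.1.1 (add (((p2 \lor \lnot p2) \to p2) \lor \lnot p3), \lnot \lnot p3):
                (((p2 \lor \lnot p2) \to p2) \lor \lnot p3): β-rule — branch into ((p2 \lor \lnot p2) \to p2)  //  \lnot p3.
                  branch 1.2.1.1.1 (add ((p2 \lor \lnot p2) \to p2)):
                    ((p2 \lor \lnot p2) \to p2): β-rule — branch into \lnot (p2 \lor \lnot p2)  //  p2.
                      branch 1.2.1.1.1.1 (add \lnot (p2 \lor \lnot p2)):
                        \lnot (p2 \lor \lnot p2): α-rule — add \lnot p2, \lnot \lnot p2.
                        × closes — contains both p2 and \lnot p2.
                      branch 1.2.1.1.1.2 (add p2):
                        ○ open, literals {p1=0, p2=1, p3=1}.
                  branch 1.2.1.1.2 (add \lnot p3):
                    × closes — contains both p3 and \lnot p3.
              branch 1.2.1.2 (add \lnot (((p2 \lor \lnot p2) \to p2) \lor \lnot p3), \lnot p3):
                \lnot (((p2 \lor \lnot p2) \to p2) \lor \lnot p3): α-rule — add \lnot ((p2 \lor \lnot p2) \to p2), \lnot \lnot p3.
                × closes — contains both p3 and \lnot p3.
          branch 1.2.2 (add \lnot (p3 \lor p1)):
            \lnot (p3 \lor p1): α-rule — add \lnot p3, \lnot p1.
            ○ open, literals {p1=0, p3=0}.
  branch 2 (add \lnot (p3 \to \lnot p1), (((((p2 \lor \lnot p2) \to p2) \lor \lnot p3) \leftrightarrow \lnot p3) \land (p3 \lor p1))):
    \lnot (p3 \to \lnot p1): α-rule — add p3, \lnot \lnot p1.
    (((((p2 \lor \lnot p2) \to p2) \lor \lnot p3) \leftrightarrow \lnot p3) \land (p3 \lor p1)): α-rule — add ((((p2 \lor \lnot p2) \to p2) \lor \lnot p3) \leftrightarrow \lnot p3), (p3 \lor p1).
    ((((p2 \lor \lnot p2) \to p2) \lor \lnot p3) \leftrightarrow \lnot p3): β-rule — branch into (((p2 \lor \lnot p2) \to p2) \lor \lnot p3), \lnot p3  //  \lnot (((p2 \lor \lnot p2) \to p2) \lor \lnot p3), \lnot \lnot p3.
      branch 2.1 (add (((p2 \lor \lnot p2) \to p2) \lor \lnot p3), \lnot p3):
        × closes — contains both p3 and \lnot p3.
      branch 2.2 (add \lnot (((p2 \lor \lnot p2) \to p2) \lor \lnot p3), \lnot \lnot p3):
        \lnot (((p2 \lor \lnot p2) \to p2) \lor \lnot p3): α-rule — add \lnot ((p2 \lor \lnot p2) \to p2), \lnot \lnot p3.
        \lnot ((p2 \lor \lnot p2) \to p2): α-rule — add (p2 \lor \lnot p2), \lnot p2.
        (p3 \lor p1): β-rule — branch into p3  //  p1.
          branch 2.2.1 (add p3):
            (p2 \lor \lnot p2): β-rule — branch into p2  //  \lnot p2.
              branch 2.2.1.1 (add p2):
                × closes — contains both p2 and \lnot p2.
              branch 2.2.1.2 (add \lnot p2):
                ○ open, literals {p1=1, p2=0, p3=1}.
          branch 2.2.2 (add p1):
            (p2 \lor \lnot p2): β-rule — branch into p2  //  \lnot p2.
              branch 2.2.2.1 (add p2):
                × closes — contains both p2 and \lnot p2.
              branch 2.2.2.2 (add \lnot p2):
                ○ open, literals {p1=1, p2=0, p3=1}.
8 branches closed, 5 open.
Each open branch fixes some atoms; the unmentioned ones are free. Counting distinct full assignments: branch {p1=0, p3=0} (p2) contributes 2 new; branch {p1=0, p2=1, p3=1} (none free) contributes 1 new; branch {p1=0, p3=0} (p2) contributes 0 new; branch {p1=1, p2=0, p3=1} (none free) contributes 1 new; branch {p1=1, p2=0, p3=1} (none free) contributes 0 new. Total: 4.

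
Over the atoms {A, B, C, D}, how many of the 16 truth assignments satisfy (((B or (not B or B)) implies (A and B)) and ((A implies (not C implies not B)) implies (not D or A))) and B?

4

Initial set: {T ((((B or (not B or B)) implies (A and B)) and ((A implies (not C implies not B)) implies (not D or A))) and B)}.
T ((((B or (not B or B)) implies (A and B)) and ((A implies (not C implies not B)) implies (not D or A))) and B): α-rule — add T (((B or (not B or B)) implies (A and B)) and ((A implies (not C implies not B)) implies (not D or A))), T B.
T (((B or (not B or B)) implies (A and B)) and ((A implies (not C implies not B)) implies (not D or A))): α-rule — add T ((B or (not B or B)) implies (A and B)), T ((A implies (not C implies not B)) implies (not D or A)).
T ((B or (not B or B)) implies (A and B)): β-rule — branch into F (B or (not B or B))  //  T (A and B).
  branch 1 (add F (B or (not B or B))):
    F (B or (not B or B)): α-rule — add F B, F (not B or B).
    × closes — contains both B and not B.
  branch 2 (add T (A and B)):
    T (A and B): α-rule — add T A, T B.
    T ((A implies (not C implies not B)) implies (not D or A)): β-rule — branch into F (A implies (not C implies not B))  //  T (not D or A).
      branch 2.1 (add F (A implies (not C implies not B))):
        F (A implies (not C implies not B)): α-rule — add T A, F (not C implies not B).
        F (not C implies not B): α-rule — add T not C, F not B.
        ○ open, literals {A=true, B=true, C=false}.
      branch 2.2 (add T (not D or A)):
        T (not D or A): β-rule — branch into T not D  //  T A.
          branch 2.2.1 (add T not D):
            ○ open, literals {A=true, B=true, D=false}.
          branch 2.2.2 (add T A):
            ○ open, literals {A=true, B=true}.
1 branch closed, 3 open.
Each open branch fixes some atoms; the unmentioned ones are free. Counting distinct full assignments: branch {A=true, B=true, C=false} (D) contributes 2 new; branch {A=true, B=true, D=false} (C) contributes 1 new; branch {A=true, B=true} (C, D) contributes 1 new. Total: 4.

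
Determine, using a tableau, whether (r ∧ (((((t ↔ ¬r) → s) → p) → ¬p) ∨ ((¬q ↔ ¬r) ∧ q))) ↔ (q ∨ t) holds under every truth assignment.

Not valid

Assume the negation and expand:
Initial set: {¬((r ∧ (((((t ↔ ¬r) → s) → p) → ¬p) ∨ ((¬q ↔ ¬r) ∧ q))) ↔ (q ∨ t))}.
¬((r ∧ (((((t ↔ ¬r) → s) → p) → ¬p) ∨ ((¬q ↔ ¬r) ∧ q))) ↔ (q ∨ t)): β-rule — branch into (r ∧ (((((t ↔ ¬r) → s) → p) → ¬p) ∨ ((¬q ↔ ¬r) ∧ q))), ¬(q ∨ t)  //  ¬(r ∧ (((((t ↔ ¬r) → s) → p) → ¬p) ∨ ((¬q ↔ ¬r) ∧ q))), (q ∨ t).
  branch 1 (add (r ∧ (((((t ↔ ¬r) → s) → p) → ¬p) ∨ ((¬q ↔ ¬r) ∧ q))), ¬(q ∨ t)):
    (r ∧ (((((t ↔ ¬r) → s) → p) → ¬p) ∨ ((¬q ↔ ¬r) ∧ q))): α-rule — add r, (((((t ↔ ¬r) → s) → p) → ¬p) ∨ ((¬q ↔ ¬r) ∧ q)).
    ¬(q ∨ t): α-rule — add ¬q, ¬t.
    (((((t ↔ ¬r) → s) → p) → ¬p) ∨ ((¬q ↔ ¬r) ∧ q)): β-rule — branch into ((((t ↔ ¬r) → s) → p) → ¬p)  //  ((¬q ↔ ¬r) ∧ q).
      branch 1.1 (add ((((t ↔ ¬r) → s) → p) → ¬p)):
        ((((t ↔ ¬r) → s) → p) → ¬p): β-rule — branch into ¬(((t ↔ ¬r) → s) → p)  //  ¬p.
          branch 1.1.1 (add ¬(((t ↔ ¬r) → s) → p)):
            ¬(((t ↔ ¬r) → s) → p): α-rule — add ((t ↔ ¬r) → s), ¬p.
            ((t ↔ ¬r) → s): β-rule — branch into ¬(t ↔ ¬r)  //  s.
              branch 1.1.1.1 (add ¬(t ↔ ¬r)):
                ¬(t ↔ ¬r): β-rule — branch into t, ¬¬r  //  ¬t, ¬r.
                  branch 1.1.1.1.1 (add t, ¬¬r):
                    × closes — contains both t and ¬t.
                  branch 1.1.1.1.2 (add ¬t, ¬r):
                    × closes — contains both r and ¬r.
              branch 1.1.1.2 (add s):
                ○ open, literals {p=F, q=F, r=T, s=T, t=F}.
          branch 1.1.2 (add ¬p):
            ○ open, literals {p=F, q=F, r=T, t=F}.
      branch 1.2 (add ((¬q ↔ ¬r) ∧ q)):
        ((¬q ↔ ¬r) ∧ q): α-rule — add (¬q ↔ ¬r), q.
        × closes — contains both q and ¬q.
  branch 2 (add ¬(r ∧ (((((t ↔ ¬r) → s) → p) → ¬p) ∨ ((¬q ↔ ¬r) ∧ q))), (q ∨ t)):
    ¬(r ∧ (((((t ↔ ¬r) → s) → p) → ¬p) ∨ ((¬q ↔ ¬r) ∧ q))): β-rule — branch into ¬r  //  ¬(((((t ↔ ¬r) → s) → p) → ¬p) ∨ ((¬q ↔ ¬r) ∧ q)).
      branch 2.1 (add ¬r):
        (q ∨ t): β-rule — branch into q  //  t.
          branch 2.1.1 (add q):
            ○ open, literals {q=T, r=F}.
          branch 2.1.2 (add t):
            ○ open, literals {r=F, t=T}.
      branch 2.2 (add ¬(((((t ↔ ¬r) → s) → p) → ¬p) ∨ ((¬q ↔ ¬r) ∧ q))):
        ¬(((((t ↔ ¬r) → s) → p) → ¬p) ∨ ((¬q ↔ ¬r) ∧ q)): α-rule — add ¬((((t ↔ ¬r) → s) → p) → ¬p), ¬((¬q ↔ ¬r) ∧ q).
        ¬((((t ↔ ¬r) → s) → p) → ¬p): α-rule — add (((t ↔ ¬r) → s) → p), ¬¬p.
        (q ∨ t): β-rule — branch into q  //  t.
          branch 2.2.1 (add q):
            ¬((¬q ↔ ¬r) ∧ q): β-rule — branch into ¬(¬q ↔ ¬r)  //  ¬q.
              branch 2.2.1.1 (add ¬(¬q ↔ ¬r)):
                (((t ↔ ¬r) → s) → p): β-rule — branch into ¬((t ↔ ¬r) → s)  //  p.
                  branch 2.2.1.1.1 (add ¬((t ↔ ¬r) → s)):
                    ¬((t ↔ ¬r) → s): α-rule — add (t ↔ ¬r), ¬s.
                    ¬(¬q ↔ ¬r): β-rule — branch into ¬q, ¬¬r  //  ¬¬q, ¬r.
                      branch 2.2.1.1.1.1 (add ¬q, ¬¬r):
                        × closes — contains both q and ¬q.
                      branch 2.2.1.1.1.2 (add ¬¬q, ¬r):
                        (t ↔ ¬r): β-rule — branch into t, ¬r  //  ¬t, ¬¬r.
                          branch 2.2.1.1.1.2.1 (add t, ¬r):
                            ○ open, literals {p=T, q=T, r=F, s=F, t=T}.
                          branch 2.2.1.1.1.2.2 (add ¬t, ¬¬r):
                            × closes — contains both r and ¬r.
                  branch 2.2.1.1.2 (add p):
                    ¬(¬q ↔ ¬r): β-rule — branch into ¬q, ¬¬r  //  ¬¬q, ¬r.
                      branch 2.2.1.1.2.1 (add ¬q, ¬¬r):
                        × closes — contains both q and ¬q.
                      branch 2.2.1.1.2.2 (add ¬¬q, ¬r):
                        ○ open, literals {p=T, q=T, r=F}.
              branch 2.2.1.2 (add ¬q):
                × closes — contains both q and ¬q.
          branch 2.2.2 (add t):
            ¬((¬q ↔ ¬r) ∧ q): β-rule — branch into ¬(¬q ↔ ¬r)  //  ¬q.
              branch 2.2.2.1 (add ¬(¬q ↔ ¬r)):
                (((t ↔ ¬r) → s) → p): β-rule — branch into ¬((t ↔ ¬r) → s)  //  p.
                  branch 2.2.2.1.1 (add ¬((t ↔ ¬r) → s)):
                    ¬((t ↔ ¬r) → s): α-rule — add (t ↔ ¬r), ¬s.
                    ¬(¬q ↔ ¬r): β-rule — branch into ¬q, ¬¬r  //  ¬¬q, ¬r.
                      branch 2.2.2.1.1.1 (add ¬q, ¬¬r):
                        (t ↔ ¬r): β-rule — branch into t, ¬r  //  ¬t, ¬¬r.
                          branch 2.2.2.1.1.1.1 (add t, ¬r):
                            × closes — contains both r and ¬r.
                          branch 2.2.2.1.1.1.2 (add ¬t, ¬¬r):
                            × closes — contains both t and ¬t.
                      branch 2.2.2.1.1.2 (add ¬¬q, ¬r):
                        (t ↔ ¬r): β-rule — branch into t, ¬r  //  ¬t, ¬¬r.
                          branch 2.2.2.1.1.2.1 (add t, ¬r):
                            ○ open, literals {p=T, q=T, r=F, s=F, t=T}.
                          branch 2.2.2.1.1.2.2 (add ¬t, ¬¬r):
                            × closes — contains both t and ¬t.
                  branch 2.2.2.1.2 (add p):
                    ¬(¬q ↔ ¬r): β-rule — branch into ¬q, ¬¬r  //  ¬¬q, ¬r.
                      branch 2.2.2.1.2.1 (add ¬q, ¬¬r):
                        ○ open, literals {p=T, q=F, r=T, t=T}.
                      branch 2.2.2.1.2.2 (add ¬¬q, ¬r):
                        ○ open, literals {p=T, q=T, r=F, t=T}.
              branch 2.2.2.2 (add ¬q):
                (((t ↔ ¬r) → s) → p): β-rule — branch into ¬((t ↔ ¬r) → s)  //  p.
                  branch 2.2.2.2.1 (add ¬((t ↔ ¬r) → s)):
                    ¬((t ↔ ¬r) → s): α-rule — add (t ↔ ¬r), ¬s.
                    (t ↔ ¬r): β-rule — branch into t, ¬r  //  ¬t, ¬¬r.
                      branch 2.2.2.2.1.1 (add t, ¬r):
                        ○ open, literals {p=T, q=F, r=F, s=F, t=T}.
                      branch 2.2.2.2.1.2 (add ¬t, ¬¬r):
                        × closes — contains both t and ¬t.
                  branch 2.2.2.2.2 (add p):
                    ○ open, literals {p=T, q=F, t=T}.
11 branches closed, 11 open.
An open branch gives a countermodel: p=F, q=F, r=T, s=T, t=F (unmentioned atoms arbitrary); under it the original formula is false.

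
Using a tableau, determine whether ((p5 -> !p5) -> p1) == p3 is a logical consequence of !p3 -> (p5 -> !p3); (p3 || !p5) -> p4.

No

Initial set: {(!p3 -> (p5 -> !p3)); ((p3 || !p5) -> p4); !(((p5 -> !p5) -> p1) == p3)}.
(!p3 -> (p5 -> !p3)): β-rule — branch into !!p3  //  (p5 -> !p3).
  branch 1 (add !!p3):
    ((p3 || !p5) -> p4): β-rule — branch into !(p3 || !p5)  //  p4.
      branch 1.1 (add !(p3 || !p5)):
        !(p3 || !p5): α-rule — add !p3, !!p5.
        × closes — contains both p3 and !p3.
      branch 1.2 (add p4):
        !(((p5 -> !p5) -> p1) == p3): β-rule — branch into ((p5 -> !p5) -> p1), !p3  //  !((p5 -> !p5) -> p1), p3.
          branch 1.2.1 (add ((p5 -> !p5) -> p1), !p3):
            × closes — contains both p3 and !p3.
          branch 1.2.2 (add !((p5 -> !p5) -> p1), p3):
            !((p5 -> !p5) -> p1): α-rule — add (p5 -> !p5), !p1.
            (p5 -> !p5): β-rule — branch into !p5  //  !p5.
              branch 1.2.2.1 (add !p5):
                ○ open, literals {p1=false, p3=true, p4=true, p5=false}.
              branch 1.2.2.2 (add !p5):
                ○ open, literals {p1=false, p3=true, p4=true, p5=false}.
  branch 2 (add (p5 -> !p3)):
    ((p3 || !p5) -> p4): β-rule — branch into !(p3 || !p5)  //  p4.
      branch 2.1 (add !(p3 || !p5)):
        !(p3 || !p5): α-rule — add !p3, !!p5.
        !(((p5 -> !p5) -> p1) == p3): β-rule — branch into ((p5 -> !p5) -> p1), !p3  //  !((p5 -> !p5) -> p1), p3.
          branch 2.1.1 (add ((p5 -> !p5) -> p1), !p3):
            (p5 -> !p3): β-rule — branch into !p5  //  !p3.
              branch 2.1.1.1 (add !p5):
                × closes — contains both p5 and !p5.
              branch 2.1.1.2 (add !p3):
                ((p5 -> !p5) -> p1): β-rule — branch into !(p5 -> !p5)  //  p1.
                  branch 2.1.1.2.1 (add !(p5 -> !p5)):
                    !(p5 -> !p5): α-rule — add p5, !!p5.
                    ○ open, literals {p3=false, p5=true}.
                  branch 2.1.1.2.2 (add p1):
                    ○ open, literals {p1=true, p3=false, p5=true}.
          branch 2.1.2 (add !((p5 -> !p5) -> p1), p3):
            × closes — contains both p3 and !p3.
      branch 2.2 (add p4):
        !(((p5 -> !p5) -> p1) == p3): β-rule — branch into ((p5 -> !p5) -> p1), !p3  //  !((p5 -> !p5) -> p1), p3.
          branch 2.2.1 (add ((p5 -> !p5) -> p1), !p3):
            (p5 -> !p3): β-rule — branch into !p5  //  !p3.
              branch 2.2.1.1 (add !p5):
                ((p5 -> !p5) -> p1): β-rule — branch into !(p5 -> !p5)  //  p1.
                  branch 2.2.1.1.1 (add !(p5 -> !p5)):
                    !(p5 -> !p5): α-rule — add p5, !!p5.
                    × closes — contains both p5 and !p5.
                  branch 2.2.1.1.2 (add p1):
                    ○ open, literals {p1=true, p3=false, p4=true, p5=false}.
              branch 2.2.1.2 (add !p3):
                ((p5 -> !p5) -> p1): β-rule — branch into !(p5 -> !p5)  //  p1.
                  branch 2.2.1.2.1 (add !(p5 -> !p5)):
                    !(p5 -> !p5): α-rule — add p5, !!p5.
                    ○ open, literals {p3=false, p4=true, p5=true}.
                  branch 2.2.1.2.2 (add p1):
                    ○ open, literals {p1=true, p3=false, p4=true}.
          branch 2.2.2 (add !((p5 -> !p5) -> p1), p3):
            !((p5 -> !p5) -> p1): α-rule — add (p5 -> !p5), !p1.
            (p5 -> !p3): β-rule — branch into !p5  //  !p3.
              branch 2.2.2.1 (add !p5):
                (p5 -> !p5): β-rule — branch into !p5  //  !p5.
                  branch 2.2.2.1.1 (add !p5):
                    ○ open, literals {p1=false, p3=true, p4=true, p5=false}.
                  branch 2.2.2.1.2 (add !p5):
                    ○ open, literals {p1=false, p3=true, p4=true, p5=false}.
              branch 2.2.2.2 (add !p3):
                × closes — contains both p3 and !p3.
6 branches closed, 9 open.
An open branch gives a countermodel: p1=false, p3=true, p4=true, p5=false (unmentioned atoms arbitrary); the premises hold there but the conclusion fails.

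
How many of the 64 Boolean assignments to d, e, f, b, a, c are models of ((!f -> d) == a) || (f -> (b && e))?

52

Initial set: {(((!f -> d) == a) || (f -> (b && e)))}.
(((!f -> d) == a) || (f -> (b && e))): β-rule — branch into ((!f -> d) == a)  //  (f -> (b && e)).
  branch 1 (add ((!f -> d) == a)):
    ((!f -> d) == a): β-rule — branch into (!f -> d), a  //  !(!f -> d), !a.
      branch 1.1 (add (!f -> d), a):
        (!f -> d): β-rule — branch into !!f  //  d.
          branch 1.1.1 (add !!f):
            ○ open, literals {a=T, f=T}.
          branch 1.1.2 (add d):
            ○ open, literals {a=T, d=T}.
      branch 1.2 (add !(!f -> d), !a):
        !(!f -> d): α-rule — add !f, !d.
        ○ open, literals {a=F, d=F, f=F}.
  branch 2 (add (f -> (b && e))):
    (f -> (b && e)): β-rule — branch into !f  //  (b && e).
      branch 2.1 (add !f):
        ○ open, literals {f=F}.
      branch 2.2 (add (b && e)):
        (b && e): α-rule — add b, e.
        ○ open, literals {b=T, e=T}.
0 branches closed, 5 open.
Each open branch fixes some atoms; the unmentioned ones are free. Counting distinct full assignments: branch {a=T, f=T} (d, e, b, c) contributes 16 new; branch {a=T, d=T} (e, f, b, c) contributes 8 new; branch {a=F, d=F, f=F} (e, b, c) contributes 8 new; branch {f=F} (d, e, b, a, c) contributes 16 new; branch {b=T, e=T} (d, f, a, c) contributes 4 new. Total: 52.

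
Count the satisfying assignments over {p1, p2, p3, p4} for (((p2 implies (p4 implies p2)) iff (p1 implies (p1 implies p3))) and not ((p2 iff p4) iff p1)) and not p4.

3

Initial set: {T ((((p2 implies (p4 implies p2)) iff (p1 implies (p1 implies p3))) and not ((p2 iff p4) iff p1)) and not p4)}.
T ((((p2 implies (p4 implies p2)) iff (p1 implies (p1 implies p3))) and not ((p2 iff p4) iff p1)) and not p4): α-rule — add T (((p2 implies (p4 implies p2)) iff (p1 implies (p1 implies p3))) and not ((p2 iff p4) iff p1)), T not p4.
T (((p2 implies (p4 implies p2)) iff (p1 implies (p1 implies p3))) and not ((p2 iff p4) iff p1)): α-rule — add T ((p2 implies (p4 implies p2)) iff (p1 implies (p1 implies p3))), T not ((p2 iff p4) iff p1).
T ((p2 implies (p4 implies p2)) iff (p1 implies (p1 implies p3))): β-rule — branch into T (p2 implies (p4 implies p2)), T (p1 implies (p1 implies p3))  //  F (p2 implies (p4 implies p2)), F (p1 implies (p1 implies p3)).
  branch 1 (add T (p2 implies (p4 implies p2)), T (p1 implies (p1 implies p3))):
    T not ((p2 iff p4) iff p1): β-rule — branch into T (p2 iff p4), F p1  //  F (p2 iff p4), T p1.
      branch 1.1 (add T (p2 iff p4), F p1):
        T (p2 implies (p4 implies p2)): β-rule — branch into F p2  //  T (p4 implies p2).
          branch 1.1.1 (add F p2):
            T (p1 implies (p1 implies p3)): β-rule — branch into F p1  //  T (p1 implies p3).
              branch 1.1.1.1 (add F p1):
                T (p2 iff p4): β-rule — branch into T p2, T p4  //  F p2, F p4.
                  branch 1.1.1.1.1 (add T p2, T p4):
                    × closes — contains both p2 and not p2.
                  branch 1.1.1.1.2 (add F p2, F p4):
                    ○ open, literals {p1=F, p2=F, p4=F}.
              branch 1.1.1.2 (add T (p1 implies p3)):
                T (p2 iff p4): β-rule — branch into T p2, T p4  //  F p2, F p4.
                  branch 1.1.1.2.1 (add T p2, T p4):
                    × closes — contains both p2 and not p2.
                  branch 1.1.1.2.2 (add F p2, F p4):
                    T (p1 implies p3): β-rule — branch into F p1  //  T p3.
                      branch 1.1.1.2.2.1 (add F p1):
                        ○ open, literals {p1=F, p2=F, p4=F}.
                      branch 1.1.1.2.2.2 (add T p3):
                        ○ open, literals {p1=F, p2=F, p3=T, p4=F}.
          branch 1.1.2 (add T (p4 implies p2)):
            T (p1 implies (p1 implies p3)): β-rule — branch into F p1  //  T (p1 implies p3).
              branch 1.1.2.1 (add F p1):
                T (p2 iff p4): β-rule — branch into T p2, T p4  //  F p2, F p4.
                  branch 1.1.2.1.1 (add T p2, T p4):
                    × closes — contains both p4 and not p4.
                  branch 1.1.2.1.2 (add F p2, F p4):
                    T (p4 implies p2): β-rule — branch into F p4  //  T p2.
                      branch 1.1.2.1.2.1 (add F p4):
                        ○ open, literals {p1=F, p2=F, p4=F}.
                      branch 1.1.2.1.2.2 (add T p2):
                        × closes — contains both p2 and not p2.
              branch 1.1.2.2 (add T (p1 implies p3)):
                T (p2 iff p4): β-rule — branch into T p2, T p4  //  F p2, F p4.
                  branch 1.1.2.2.1 (add T p2, T p4):
                    × closes — contains both p4 and not p4.
                  branch 1.1.2.2.2 (add F p2, F p4):
                    T (p4 implies p2): β-rule — branch into F p4  //  T p2.
                      branch 1.1.2.2.2.1 (add F p4):
                        T (p1 implies p3): β-rule — branch into F p1  //  T p3.
                          branch 1.1.2.2.2.1.1 (add F p1):
                            ○ open, literals {p1=F, p2=F, p4=F}.
                          branch 1.1.2.2.2.1.2 (add T p3):
                            ○ open, literals {p1=F, p2=F, p3=T, p4=F}.
                      branch 1.1.2.2.2.2 (add T p2):
                        × closes — contains both p2 and not p2.
      branch 1.2 (add F (p2 iff p4), T p1):
        T (p2 implies (p4 implies p2)): β-rule — branch into F p2  //  T (p4 implies p2).
          branch 1.2.1 (add F p2):
            T (p1 implies (p1 implies p3)): β-rule — branch into F p1  //  T (p1 implies p3).
              branch 1.2.1.1 (add F p1):
                × closes — contains both p1 and not p1.
              branch 1.2.1.2 (add T (p1 implies p3)):
                F (p2 iff p4): β-rule — branch into T p2, F p4  //  F p2, T p4.
                  branch 1.2.1.2.1 (add T p2, F p4):
                    × closes — contains both p2 and not p2.
                  branch 1.2.1.2.2 (add F p2, T p4):
                    × closes — contains both p4 and not p4.
          branch 1.2.2 (add T (p4 implies p2)):
            T (p1 implies (p1 implies p3)): β-rule — branch into F p1  //  T (p1 implies p3).
              branch 1.2.2.1 (add F p1):
                × closes — contains both p1 and not p1.
              branch 1.2.2.2 (add T (p1 implies p3)):
                F (p2 iff p4): β-rule — branch into T p2, F p4  //  F p2, T p4.
                  branch 1.2.2.2.1 (add T p2, F p4):
                    T (p4 implies p2): β-rule — branch into F p4  //  T p2.
                      branch 1.2.2.2.1.1 (add F p4):
                        T (p1 implies p3): β-rule — branch into F p1  //  T p3.
                          branch 1.2.2.2.1.1.1 (add F p1):
                            × closes — contains both p1 and not p1.
                          branch 1.2.2.2.1.1.2 (add T p3):
                            ○ open, literals {p1=T, p2=T, p3=T, p4=F}.
                      branch 1.2.2.2.1.2 (add T p2):
                        T (p1 implies p3): β-rule — branch into F p1  //  T p3.
                          branch 1.2.2.2.1.2.1 (add F p1):
                            × closes — contains both p1 and not p1.
                          branch 1.2.2.2.1.2.2 (add T p3):
                            ○ open, literals {p1=T, p2=T, p3=T, p4=F}.
                  branch 1.2.2.2.2 (add F p2, T p4):
                    × closes — contains both p4 and not p4.
  branch 2 (add F (p2 implies (p4 implies p2)), F (p1 implies (p1 implies p3))):
    F (p2 implies (p4 implies p2)): α-rule — add T p2, F (p4 implies p2).
    F (p1 implies (p1 implies p3)): α-rule — add T p1, F (p1 implies p3).
    F (p4 implies p2): α-rule — add T p4, F p2.
    × closes — contains both p4 and not p4.
14 branches closed, 8 open.
Each open branch fixes some atoms; the unmentioned ones are free. Counting distinct full assignments: branch {p1=F, p2=F, p4=F} (p3) contributes 2 new; branch {p1=F, p2=F, p4=F} (p3) contributes 0 new; branch {p1=F, p2=F, p3=T, p4=F} (none free) contributes 0 new; branch {p1=F, p2=F, p4=F} (p3) contributes 0 new; branch {p1=F, p2=F, p4=F} (p3) contributes 0 new; branch {p1=F, p2=F, p3=T, p4=F} (none free) contributes 0 new; branch {p1=T, p2=T, p3=T, p4=F} (none free) contributes 1 new; branch {p1=T, p2=T, p3=T, p4=F} (none free) contributes 0 new. Total: 3.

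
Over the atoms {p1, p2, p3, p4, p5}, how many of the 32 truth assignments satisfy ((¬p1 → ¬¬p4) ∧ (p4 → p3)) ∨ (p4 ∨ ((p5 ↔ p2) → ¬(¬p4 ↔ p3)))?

30

Initial set: {T (((¬p1 → ¬¬p4) ∧ (p4 → p3)) ∨ (p4 ∨ ((p5 ↔ p2) → ¬(¬p4 ↔ p3))))}.
T (((¬p1 → ¬¬p4) ∧ (p4 → p3)) ∨ (p4 ∨ ((p5 ↔ p2) → ¬(¬p4 ↔ p3)))): β-rule — branch into T ((¬p1 → ¬¬p4) ∧ (p4 → p3))  //  T (p4 ∨ ((p5 ↔ p2) → ¬(¬p4 ↔ p3))).
  branch 1 (add T ((¬p1 → ¬¬p4) ∧ (p4 → p3))):
    T ((¬p1 → ¬¬p4) ∧ (p4 → p3)): α-rule — add T (¬p1 → ¬¬p4), T (p4 → p3).
    T (¬p1 → ¬¬p4): β-rule — branch into F ¬p1  //  T ¬¬p4.
      branch 1.1 (add F ¬p1):
        T (p4 → p3): β-rule — branch into F p4  //  T p3.
          branch 1.1.1 (add F p4):
            ○ open, literals {p1=T, p4=F}.
          branch 1.1.2 (add T p3):
            ○ open, literals {p1=T, p3=T}.
      branch 1.2 (add T ¬¬p4):
        T ¬¬p4: drop double negation, giving T p4.
        T (p4 → p3): β-rule — branch into F p4  //  T p3.
          branch 1.2.1 (add F p4):
            × closes — contains both p4 and ¬p4.
          branch 1.2.2 (add T p3):
            ○ open, literals {p3=T, p4=T}.
  branch 2 (add T (p4 ∨ ((p5 ↔ p2) → ¬(¬p4 ↔ p3)))):
    T (p4 ∨ ((p5 ↔ p2) → ¬(¬p4 ↔ p3))): β-rule — branch into T p4  //  T ((p5 ↔ p2) → ¬(¬p4 ↔ p3)).
      branch 2.1 (add T p4):
        ○ open, literals {p4=T}.
      branch 2.2 (add T ((p5 ↔ p2) → ¬(¬p4 ↔ p3))):
        T ((p5 ↔ p2) → ¬(¬p4 ↔ p3)): β-rule — branch into F (p5 ↔ p2)  //  T ¬(¬p4 ↔ p3).
          branch 2.2.1 (add F (p5 ↔ p2)):
            F (p5 ↔ p2): β-rule — branch into T p5, F p2  //  F p5, T p2.
              branch 2.2.1.1 (add T p5, F p2):
                ○ open, literals {p2=F, p5=T}.
              branch 2.2.1.2 (add F p5, T p2):
                ○ open, literals {p2=T, p5=F}.
          branch 2.2.2 (add T ¬(¬p4 ↔ p3)):
            T ¬(¬p4 ↔ p3): β-rule — branch into T ¬p4, F p3  //  F ¬p4, T p3.
              branch 2.2.2.1 (add T ¬p4, F p3):
                ○ open, literals {p3=F, p4=F}.
              branch 2.2.2.2 (add F ¬p4, T p3):
                ○ open, literals {p3=T, p4=T}.
1 branch closed, 8 open.
Each open branch fixes some atoms; the unmentioned ones are free. Counting distinct full assignments: branch {p1=T, p4=F} (p2, p3, p5) contributes 8 new; branch {p1=T, p3=T} (p2, p4, p5) contributes 4 new; branch {p3=T, p4=T} (p1, p2, p5) contributes 4 new; branch {p4=T} (p1, p2, p3, p5) contributes 8 new; branch {p2=F, p5=T} (p1, p3, p4) contributes 2 new; branch {p2=T, p5=F} (p1, p3, p4) contributes 2 new; branch {p3=F, p4=F} (p1, p2, p5) contributes 2 new; branch {p3=T, p4=T} (p1, p2, p5) contributes 0 new. Total: 30.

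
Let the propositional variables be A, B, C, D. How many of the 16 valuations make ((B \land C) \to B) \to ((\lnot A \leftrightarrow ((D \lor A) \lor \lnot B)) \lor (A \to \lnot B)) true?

12

Initial set: {(((B \land C) \to B) \to ((\lnot A \leftrightarrow ((D \lor A) \lor \lnot B)) \lor (A \to \lnot B)))}.
(((B \land C) \to B) \to ((\lnot A \leftrightarrow ((D \lor A) \lor \lnot B)) \lor (A \to \lnot B))): β-rule — branch into \lnot ((B \land C) \to B)  //  ((\lnot A \leftrightarrow ((D \lor A) \lor \lnot B)) \lor (A \to \lnot B)).
  branch 1 (add \lnot ((B \land C) \to B)):
    \lnot ((B \land C) \to B): α-rule — add (B \land C), \lnot B.
    (B \land C): α-rule — add B, C.
    × closes — contains both B and \lnot B.
  branch 2 (add ((\lnot A \leftrightarrow ((D \lor A) \lor \lnot B)) \lor (A \to \lnot B))):
    ((\lnot A \leftrightarrow ((D \lor A) \lor \lnot B)) \lor (A \to \lnot B)): β-rule — branch into (\lnot A \leftrightarrow ((D \lor A) \lor \lnot B))  //  (A \to \lnot B).
      branch 2.1 (add (\lnot A \leftrightarrow ((D \lor A) \lor \lnot B))):
        (\lnot A \leftrightarrow ((D \lor A) \lor \lnot B)): β-rule — branch into \lnot A, ((D \lor A) \lor \lnot B)  //  \lnot \lnot A, \lnot ((D \lor A) \lor \lnot B).
          branch 2.1.1 (add \lnot A, ((D \lor A) \lor \lnot B)):
            ((D \lor A) \lor \lnot B): β-rule — branch into (D \lor A)  //  \lnot B.
              branch 2.1.1.1 (add (D \lor A)):
                (D \lor A): β-rule — branch into D  //  A.
                  branch 2.1.1.1.1 (add D):
                    ○ open, literals {A=0, D=1}.
                  branch 2.1.1.1.2 (add A):
                    × closes — contains both A and \lnot A.
              branch 2.1.1.2 (add \lnot B):
                ○ open, literals {A=0, B=0}.
          branch 2.1.2 (add \lnot \lnot A, \lnot ((D \lor A) \lor \lnot B)):
            \lnot ((D \lor A) \lor \lnot B): α-rule — add \lnot (D \lor A), \lnot \lnot B.
            \lnot (D \lor A): α-rule — add \lnot D, \lnot A.
            × closes — contains both A and \lnot A.
      branch 2.2 (add (A \to \lnot B)):
        (A \to \lnot B): β-rule — branch into \lnot A  //  \lnot B.
          branch 2.2.1 (add \lnot A):
            ○ open, literals {A=0}.
          branch 2.2.2 (add \lnot B):
            ○ open, literals {B=0}.
3 branches closed, 4 open.
Each open branch fixes some atoms; the unmentioned ones are free. Counting distinct full assignments: branch {A=0, D=1} (B, C) contributes 4 new; branch {A=0, B=0} (C, D) contributes 2 new; branch {A=0} (B, C, D) contributes 2 new; branch {B=0} (A, C, D) contributes 4 new. Total: 12.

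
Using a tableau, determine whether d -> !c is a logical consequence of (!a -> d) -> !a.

No

Initial set: {((!a -> d) -> !a); !(d -> !c)}.
!(d -> !c): α-rule — add d, !!c.
((!a -> d) -> !a): β-rule — branch into !(!a -> d)  //  !a.
  branch 1 (add !(!a -> d)):
    !(!a -> d): α-rule — add !a, !d.
    × closes — contains both d and !d.
  branch 2 (add !a):
    ○ open, literals {a=F, c=T, d=T}.
1 branch closed, 1 open.
An open branch gives a countermodel: a=F, c=T, d=T (unmentioned atoms arbitrary); the premises hold there but the conclusion fails.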